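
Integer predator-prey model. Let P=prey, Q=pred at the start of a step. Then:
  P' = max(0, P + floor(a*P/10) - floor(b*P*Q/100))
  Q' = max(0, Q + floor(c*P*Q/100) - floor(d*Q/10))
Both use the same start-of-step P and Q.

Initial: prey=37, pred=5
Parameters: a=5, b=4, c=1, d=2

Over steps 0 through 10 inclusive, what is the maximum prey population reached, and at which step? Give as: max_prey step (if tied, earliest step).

Answer: 93 4

Derivation:
Step 1: prey: 37+18-7=48; pred: 5+1-1=5
Step 2: prey: 48+24-9=63; pred: 5+2-1=6
Step 3: prey: 63+31-15=79; pred: 6+3-1=8
Step 4: prey: 79+39-25=93; pred: 8+6-1=13
Step 5: prey: 93+46-48=91; pred: 13+12-2=23
Step 6: prey: 91+45-83=53; pred: 23+20-4=39
Step 7: prey: 53+26-82=0; pred: 39+20-7=52
Step 8: prey: 0+0-0=0; pred: 52+0-10=42
Step 9: prey: 0+0-0=0; pred: 42+0-8=34
Step 10: prey: 0+0-0=0; pred: 34+0-6=28
Max prey = 93 at step 4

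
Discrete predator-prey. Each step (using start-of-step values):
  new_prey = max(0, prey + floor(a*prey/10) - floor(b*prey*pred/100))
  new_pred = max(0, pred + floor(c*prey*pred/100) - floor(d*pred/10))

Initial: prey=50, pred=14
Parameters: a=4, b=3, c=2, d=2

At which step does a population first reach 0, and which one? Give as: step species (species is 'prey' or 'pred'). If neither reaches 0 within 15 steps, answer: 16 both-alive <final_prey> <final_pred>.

Step 1: prey: 50+20-21=49; pred: 14+14-2=26
Step 2: prey: 49+19-38=30; pred: 26+25-5=46
Step 3: prey: 30+12-41=1; pred: 46+27-9=64
Step 4: prey: 1+0-1=0; pred: 64+1-12=53
First extinction: prey at step 4

Answer: 4 prey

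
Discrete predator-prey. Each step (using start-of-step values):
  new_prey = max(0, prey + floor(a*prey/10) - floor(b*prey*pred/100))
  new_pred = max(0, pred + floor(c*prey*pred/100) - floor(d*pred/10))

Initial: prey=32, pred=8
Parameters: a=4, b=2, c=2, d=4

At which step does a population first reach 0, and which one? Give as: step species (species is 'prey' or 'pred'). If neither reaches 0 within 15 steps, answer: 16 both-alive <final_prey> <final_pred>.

Answer: 7 prey

Derivation:
Step 1: prey: 32+12-5=39; pred: 8+5-3=10
Step 2: prey: 39+15-7=47; pred: 10+7-4=13
Step 3: prey: 47+18-12=53; pred: 13+12-5=20
Step 4: prey: 53+21-21=53; pred: 20+21-8=33
Step 5: prey: 53+21-34=40; pred: 33+34-13=54
Step 6: prey: 40+16-43=13; pred: 54+43-21=76
Step 7: prey: 13+5-19=0; pred: 76+19-30=65
First extinction: prey at step 7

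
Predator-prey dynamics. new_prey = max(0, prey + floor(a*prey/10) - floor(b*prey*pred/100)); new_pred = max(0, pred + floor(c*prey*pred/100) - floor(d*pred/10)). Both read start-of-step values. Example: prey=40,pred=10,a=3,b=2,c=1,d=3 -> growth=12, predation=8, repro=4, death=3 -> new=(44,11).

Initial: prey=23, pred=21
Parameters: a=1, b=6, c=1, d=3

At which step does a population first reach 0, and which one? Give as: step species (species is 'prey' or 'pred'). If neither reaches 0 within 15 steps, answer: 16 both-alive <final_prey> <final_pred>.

Answer: 1 prey

Derivation:
Step 1: prey: 23+2-28=0; pred: 21+4-6=19
First extinction: prey at step 1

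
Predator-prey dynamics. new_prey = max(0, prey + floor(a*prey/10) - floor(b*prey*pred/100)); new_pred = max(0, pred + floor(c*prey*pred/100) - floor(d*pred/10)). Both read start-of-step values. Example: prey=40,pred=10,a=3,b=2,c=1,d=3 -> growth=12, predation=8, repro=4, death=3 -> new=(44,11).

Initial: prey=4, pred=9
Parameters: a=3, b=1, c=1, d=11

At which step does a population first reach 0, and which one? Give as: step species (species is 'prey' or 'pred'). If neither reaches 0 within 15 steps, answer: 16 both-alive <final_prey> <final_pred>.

Step 1: prey: 4+1-0=5; pred: 9+0-9=0
First extinction: pred at step 1

Answer: 1 pred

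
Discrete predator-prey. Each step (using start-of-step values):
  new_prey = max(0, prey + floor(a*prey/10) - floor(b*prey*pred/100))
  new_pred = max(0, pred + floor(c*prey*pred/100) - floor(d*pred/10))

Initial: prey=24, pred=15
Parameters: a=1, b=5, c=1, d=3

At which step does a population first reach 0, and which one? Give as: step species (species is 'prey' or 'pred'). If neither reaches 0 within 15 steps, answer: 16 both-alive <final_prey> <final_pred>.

Step 1: prey: 24+2-18=8; pred: 15+3-4=14
Step 2: prey: 8+0-5=3; pred: 14+1-4=11
Step 3: prey: 3+0-1=2; pred: 11+0-3=8
Step 4: prey: 2+0-0=2; pred: 8+0-2=6
Step 5: prey: 2+0-0=2; pred: 6+0-1=5
Step 6: prey: 2+0-0=2; pred: 5+0-1=4
Step 7: prey: 2+0-0=2; pred: 4+0-1=3
Step 8: prey: 2+0-0=2; pred: 3+0-0=3
Steps 9-15: state stable at prey=2, pred=3 (no change)
No extinction within 15 steps

Answer: 16 both-alive 2 3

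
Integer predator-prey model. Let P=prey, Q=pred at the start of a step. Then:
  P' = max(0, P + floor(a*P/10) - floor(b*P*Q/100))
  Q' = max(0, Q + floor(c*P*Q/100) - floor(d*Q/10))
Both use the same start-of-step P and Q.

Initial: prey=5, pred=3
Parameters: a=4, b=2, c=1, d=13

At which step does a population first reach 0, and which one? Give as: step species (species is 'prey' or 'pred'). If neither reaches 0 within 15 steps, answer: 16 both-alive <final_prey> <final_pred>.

Answer: 1 pred

Derivation:
Step 1: prey: 5+2-0=7; pred: 3+0-3=0
First extinction: pred at step 1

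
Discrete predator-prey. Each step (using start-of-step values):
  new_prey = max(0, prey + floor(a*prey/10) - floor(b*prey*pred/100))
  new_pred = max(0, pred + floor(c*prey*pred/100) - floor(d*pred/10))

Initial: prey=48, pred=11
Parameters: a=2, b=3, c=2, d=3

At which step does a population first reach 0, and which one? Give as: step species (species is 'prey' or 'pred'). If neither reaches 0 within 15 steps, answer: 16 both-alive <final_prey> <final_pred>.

Step 1: prey: 48+9-15=42; pred: 11+10-3=18
Step 2: prey: 42+8-22=28; pred: 18+15-5=28
Step 3: prey: 28+5-23=10; pred: 28+15-8=35
Step 4: prey: 10+2-10=2; pred: 35+7-10=32
Step 5: prey: 2+0-1=1; pred: 32+1-9=24
Step 6: prey: 1+0-0=1; pred: 24+0-7=17
Step 7: prey: 1+0-0=1; pred: 17+0-5=12
Step 8: prey: 1+0-0=1; pred: 12+0-3=9
Step 9: prey: 1+0-0=1; pred: 9+0-2=7
Step 10: prey: 1+0-0=1; pred: 7+0-2=5
Step 11: prey: 1+0-0=1; pred: 5+0-1=4
Step 12: prey: 1+0-0=1; pred: 4+0-1=3
Step 13: prey: 1+0-0=1; pred: 3+0-0=3
Steps 14-15: state stable at prey=1, pred=3 (no change)
No extinction within 15 steps

Answer: 16 both-alive 1 3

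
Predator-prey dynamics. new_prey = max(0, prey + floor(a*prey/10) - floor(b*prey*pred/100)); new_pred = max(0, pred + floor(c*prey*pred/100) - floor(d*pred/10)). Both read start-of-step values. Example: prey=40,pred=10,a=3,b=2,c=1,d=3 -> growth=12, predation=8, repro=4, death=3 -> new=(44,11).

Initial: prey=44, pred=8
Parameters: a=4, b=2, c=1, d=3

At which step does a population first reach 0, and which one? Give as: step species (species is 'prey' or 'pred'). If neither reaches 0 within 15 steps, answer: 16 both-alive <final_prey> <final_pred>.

Answer: 9 prey

Derivation:
Step 1: prey: 44+17-7=54; pred: 8+3-2=9
Step 2: prey: 54+21-9=66; pred: 9+4-2=11
Step 3: prey: 66+26-14=78; pred: 11+7-3=15
Step 4: prey: 78+31-23=86; pred: 15+11-4=22
Step 5: prey: 86+34-37=83; pred: 22+18-6=34
Step 6: prey: 83+33-56=60; pred: 34+28-10=52
Step 7: prey: 60+24-62=22; pred: 52+31-15=68
Step 8: prey: 22+8-29=1; pred: 68+14-20=62
Step 9: prey: 1+0-1=0; pred: 62+0-18=44
First extinction: prey at step 9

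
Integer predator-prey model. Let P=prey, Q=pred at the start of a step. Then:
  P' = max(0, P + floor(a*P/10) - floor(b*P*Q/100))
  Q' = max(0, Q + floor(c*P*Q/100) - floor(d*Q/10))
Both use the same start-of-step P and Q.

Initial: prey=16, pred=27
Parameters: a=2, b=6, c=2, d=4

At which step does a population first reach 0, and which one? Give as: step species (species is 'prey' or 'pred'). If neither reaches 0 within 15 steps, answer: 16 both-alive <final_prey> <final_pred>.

Step 1: prey: 16+3-25=0; pred: 27+8-10=25
First extinction: prey at step 1

Answer: 1 prey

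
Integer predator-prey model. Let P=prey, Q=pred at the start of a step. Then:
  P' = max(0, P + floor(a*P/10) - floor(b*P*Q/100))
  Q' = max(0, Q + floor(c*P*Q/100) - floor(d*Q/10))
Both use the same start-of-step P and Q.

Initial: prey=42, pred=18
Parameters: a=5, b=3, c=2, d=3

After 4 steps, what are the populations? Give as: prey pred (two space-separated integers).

Answer: 0 43

Derivation:
Step 1: prey: 42+21-22=41; pred: 18+15-5=28
Step 2: prey: 41+20-34=27; pred: 28+22-8=42
Step 3: prey: 27+13-34=6; pred: 42+22-12=52
Step 4: prey: 6+3-9=0; pred: 52+6-15=43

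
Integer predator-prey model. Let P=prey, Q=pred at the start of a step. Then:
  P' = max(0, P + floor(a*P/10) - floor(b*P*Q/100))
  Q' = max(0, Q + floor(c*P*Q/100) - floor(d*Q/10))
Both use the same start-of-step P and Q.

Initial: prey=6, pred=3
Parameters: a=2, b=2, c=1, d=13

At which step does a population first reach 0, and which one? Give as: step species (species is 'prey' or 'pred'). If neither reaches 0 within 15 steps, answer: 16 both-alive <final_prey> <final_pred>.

Answer: 1 pred

Derivation:
Step 1: prey: 6+1-0=7; pred: 3+0-3=0
First extinction: pred at step 1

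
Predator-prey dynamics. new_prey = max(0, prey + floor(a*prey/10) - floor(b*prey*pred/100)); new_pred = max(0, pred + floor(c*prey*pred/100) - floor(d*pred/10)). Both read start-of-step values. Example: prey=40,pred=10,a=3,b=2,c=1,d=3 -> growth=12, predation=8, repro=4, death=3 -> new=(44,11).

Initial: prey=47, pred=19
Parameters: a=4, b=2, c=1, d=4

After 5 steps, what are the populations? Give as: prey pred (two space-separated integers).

Step 1: prey: 47+18-17=48; pred: 19+8-7=20
Step 2: prey: 48+19-19=48; pred: 20+9-8=21
Step 3: prey: 48+19-20=47; pred: 21+10-8=23
Step 4: prey: 47+18-21=44; pred: 23+10-9=24
Step 5: prey: 44+17-21=40; pred: 24+10-9=25

Answer: 40 25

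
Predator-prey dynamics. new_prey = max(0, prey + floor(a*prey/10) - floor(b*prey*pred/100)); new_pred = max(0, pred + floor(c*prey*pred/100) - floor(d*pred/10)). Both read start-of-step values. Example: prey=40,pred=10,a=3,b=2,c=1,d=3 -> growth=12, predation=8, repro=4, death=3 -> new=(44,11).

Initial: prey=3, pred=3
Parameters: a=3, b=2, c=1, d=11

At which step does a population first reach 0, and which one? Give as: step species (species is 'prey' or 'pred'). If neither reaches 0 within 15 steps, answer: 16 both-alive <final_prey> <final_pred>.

Step 1: prey: 3+0-0=3; pred: 3+0-3=0
First extinction: pred at step 1

Answer: 1 pred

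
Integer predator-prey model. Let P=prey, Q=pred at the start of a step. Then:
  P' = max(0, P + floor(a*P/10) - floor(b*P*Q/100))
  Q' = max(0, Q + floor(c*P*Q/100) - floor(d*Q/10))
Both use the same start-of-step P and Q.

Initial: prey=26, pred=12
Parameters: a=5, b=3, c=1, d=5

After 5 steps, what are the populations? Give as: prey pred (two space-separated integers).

Step 1: prey: 26+13-9=30; pred: 12+3-6=9
Step 2: prey: 30+15-8=37; pred: 9+2-4=7
Step 3: prey: 37+18-7=48; pred: 7+2-3=6
Step 4: prey: 48+24-8=64; pred: 6+2-3=5
Step 5: prey: 64+32-9=87; pred: 5+3-2=6

Answer: 87 6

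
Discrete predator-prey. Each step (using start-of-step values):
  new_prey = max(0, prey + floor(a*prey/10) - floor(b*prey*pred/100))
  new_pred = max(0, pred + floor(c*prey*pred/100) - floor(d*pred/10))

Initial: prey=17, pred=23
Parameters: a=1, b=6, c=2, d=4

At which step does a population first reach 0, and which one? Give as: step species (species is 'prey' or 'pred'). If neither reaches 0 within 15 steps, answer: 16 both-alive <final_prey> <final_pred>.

Step 1: prey: 17+1-23=0; pred: 23+7-9=21
First extinction: prey at step 1

Answer: 1 prey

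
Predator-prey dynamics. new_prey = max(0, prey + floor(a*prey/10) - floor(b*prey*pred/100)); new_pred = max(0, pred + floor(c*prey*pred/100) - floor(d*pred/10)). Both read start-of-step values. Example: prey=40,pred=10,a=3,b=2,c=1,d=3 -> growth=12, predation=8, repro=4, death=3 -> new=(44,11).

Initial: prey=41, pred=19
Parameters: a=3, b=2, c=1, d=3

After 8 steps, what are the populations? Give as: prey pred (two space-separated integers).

Step 1: prey: 41+12-15=38; pred: 19+7-5=21
Step 2: prey: 38+11-15=34; pred: 21+7-6=22
Step 3: prey: 34+10-14=30; pred: 22+7-6=23
Step 4: prey: 30+9-13=26; pred: 23+6-6=23
Step 5: prey: 26+7-11=22; pred: 23+5-6=22
Step 6: prey: 22+6-9=19; pred: 22+4-6=20
Step 7: prey: 19+5-7=17; pred: 20+3-6=17
Step 8: prey: 17+5-5=17; pred: 17+2-5=14

Answer: 17 14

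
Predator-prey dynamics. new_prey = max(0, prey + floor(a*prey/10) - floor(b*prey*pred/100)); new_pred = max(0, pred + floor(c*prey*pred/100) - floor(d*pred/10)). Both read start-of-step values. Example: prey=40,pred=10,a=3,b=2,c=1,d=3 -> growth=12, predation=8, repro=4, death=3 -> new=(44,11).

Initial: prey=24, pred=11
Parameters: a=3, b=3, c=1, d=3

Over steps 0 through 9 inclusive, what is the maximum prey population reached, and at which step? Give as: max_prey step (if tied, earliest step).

Step 1: prey: 24+7-7=24; pred: 11+2-3=10
Step 2: prey: 24+7-7=24; pred: 10+2-3=9
Step 3: prey: 24+7-6=25; pred: 9+2-2=9
Step 4: prey: 25+7-6=26; pred: 9+2-2=9
Step 5: prey: 26+7-7=26; pred: 9+2-2=9
Step 6: prey: 26+7-7=26; pred: 9+2-2=9
Step 7: prey: 26+7-7=26; pred: 9+2-2=9
Step 8: prey: 26+7-7=26; pred: 9+2-2=9
Step 9: prey: 26+7-7=26; pred: 9+2-2=9
Max prey = 26 at step 4

Answer: 26 4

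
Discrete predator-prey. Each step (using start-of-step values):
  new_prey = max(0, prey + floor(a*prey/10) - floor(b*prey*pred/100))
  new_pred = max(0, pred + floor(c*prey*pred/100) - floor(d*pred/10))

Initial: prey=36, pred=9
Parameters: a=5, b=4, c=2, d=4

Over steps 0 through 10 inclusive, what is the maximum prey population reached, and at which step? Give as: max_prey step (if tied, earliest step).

Step 1: prey: 36+18-12=42; pred: 9+6-3=12
Step 2: prey: 42+21-20=43; pred: 12+10-4=18
Step 3: prey: 43+21-30=34; pred: 18+15-7=26
Step 4: prey: 34+17-35=16; pred: 26+17-10=33
Step 5: prey: 16+8-21=3; pred: 33+10-13=30
Step 6: prey: 3+1-3=1; pred: 30+1-12=19
Step 7: prey: 1+0-0=1; pred: 19+0-7=12
Step 8: prey: 1+0-0=1; pred: 12+0-4=8
Step 9: prey: 1+0-0=1; pred: 8+0-3=5
Step 10: prey: 1+0-0=1; pred: 5+0-2=3
Max prey = 43 at step 2

Answer: 43 2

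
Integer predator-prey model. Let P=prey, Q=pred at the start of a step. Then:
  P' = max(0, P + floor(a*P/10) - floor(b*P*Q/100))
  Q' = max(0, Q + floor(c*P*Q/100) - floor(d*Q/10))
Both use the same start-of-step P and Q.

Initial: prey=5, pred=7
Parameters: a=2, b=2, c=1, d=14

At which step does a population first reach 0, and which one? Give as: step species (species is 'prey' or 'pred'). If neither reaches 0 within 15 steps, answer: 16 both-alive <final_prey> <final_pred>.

Step 1: prey: 5+1-0=6; pred: 7+0-9=0
First extinction: pred at step 1

Answer: 1 pred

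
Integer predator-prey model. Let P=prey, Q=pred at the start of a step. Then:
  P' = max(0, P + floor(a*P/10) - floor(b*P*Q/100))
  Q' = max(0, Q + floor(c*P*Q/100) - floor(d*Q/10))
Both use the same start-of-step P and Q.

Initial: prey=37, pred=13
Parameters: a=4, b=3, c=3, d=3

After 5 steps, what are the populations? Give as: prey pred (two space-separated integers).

Answer: 0 35

Derivation:
Step 1: prey: 37+14-14=37; pred: 13+14-3=24
Step 2: prey: 37+14-26=25; pred: 24+26-7=43
Step 3: prey: 25+10-32=3; pred: 43+32-12=63
Step 4: prey: 3+1-5=0; pred: 63+5-18=50
Step 5: prey: 0+0-0=0; pred: 50+0-15=35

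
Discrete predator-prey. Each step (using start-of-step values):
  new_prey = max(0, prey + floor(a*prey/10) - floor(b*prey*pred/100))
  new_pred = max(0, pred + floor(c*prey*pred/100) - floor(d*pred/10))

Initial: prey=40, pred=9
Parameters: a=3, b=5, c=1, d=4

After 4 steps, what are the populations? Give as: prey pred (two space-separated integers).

Answer: 22 6

Derivation:
Step 1: prey: 40+12-18=34; pred: 9+3-3=9
Step 2: prey: 34+10-15=29; pred: 9+3-3=9
Step 3: prey: 29+8-13=24; pred: 9+2-3=8
Step 4: prey: 24+7-9=22; pred: 8+1-3=6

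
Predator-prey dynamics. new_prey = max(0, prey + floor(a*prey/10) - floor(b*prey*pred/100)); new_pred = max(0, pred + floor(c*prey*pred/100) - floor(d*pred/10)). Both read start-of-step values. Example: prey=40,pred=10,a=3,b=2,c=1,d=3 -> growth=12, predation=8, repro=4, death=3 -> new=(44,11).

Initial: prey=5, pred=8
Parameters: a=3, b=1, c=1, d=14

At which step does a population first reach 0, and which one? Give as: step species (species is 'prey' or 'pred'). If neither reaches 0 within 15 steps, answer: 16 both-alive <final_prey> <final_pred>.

Answer: 1 pred

Derivation:
Step 1: prey: 5+1-0=6; pred: 8+0-11=0
First extinction: pred at step 1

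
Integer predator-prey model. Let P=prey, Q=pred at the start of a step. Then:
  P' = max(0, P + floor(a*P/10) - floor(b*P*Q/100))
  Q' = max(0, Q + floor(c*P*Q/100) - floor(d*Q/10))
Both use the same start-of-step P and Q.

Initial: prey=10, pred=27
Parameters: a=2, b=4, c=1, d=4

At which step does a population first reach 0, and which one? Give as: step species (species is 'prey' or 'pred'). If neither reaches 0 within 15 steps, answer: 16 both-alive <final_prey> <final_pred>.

Answer: 16 both-alive 1 2

Derivation:
Step 1: prey: 10+2-10=2; pred: 27+2-10=19
Step 2: prey: 2+0-1=1; pred: 19+0-7=12
Step 3: prey: 1+0-0=1; pred: 12+0-4=8
Step 4: prey: 1+0-0=1; pred: 8+0-3=5
Step 5: prey: 1+0-0=1; pred: 5+0-2=3
Step 6: prey: 1+0-0=1; pred: 3+0-1=2
Step 7: prey: 1+0-0=1; pred: 2+0-0=2
Steps 8-15: state stable at prey=1, pred=2 (no change)
No extinction within 15 steps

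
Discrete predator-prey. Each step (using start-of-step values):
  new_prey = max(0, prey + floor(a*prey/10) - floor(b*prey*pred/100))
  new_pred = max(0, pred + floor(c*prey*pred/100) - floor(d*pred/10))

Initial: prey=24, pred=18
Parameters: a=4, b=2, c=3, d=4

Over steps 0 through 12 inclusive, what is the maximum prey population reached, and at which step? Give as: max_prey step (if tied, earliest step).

Step 1: prey: 24+9-8=25; pred: 18+12-7=23
Step 2: prey: 25+10-11=24; pred: 23+17-9=31
Step 3: prey: 24+9-14=19; pred: 31+22-12=41
Step 4: prey: 19+7-15=11; pred: 41+23-16=48
Step 5: prey: 11+4-10=5; pred: 48+15-19=44
Step 6: prey: 5+2-4=3; pred: 44+6-17=33
Step 7: prey: 3+1-1=3; pred: 33+2-13=22
Step 8: prey: 3+1-1=3; pred: 22+1-8=15
Step 9: prey: 3+1-0=4; pred: 15+1-6=10
Step 10: prey: 4+1-0=5; pred: 10+1-4=7
Step 11: prey: 5+2-0=7; pred: 7+1-2=6
Step 12: prey: 7+2-0=9; pred: 6+1-2=5
Max prey = 25 at step 1

Answer: 25 1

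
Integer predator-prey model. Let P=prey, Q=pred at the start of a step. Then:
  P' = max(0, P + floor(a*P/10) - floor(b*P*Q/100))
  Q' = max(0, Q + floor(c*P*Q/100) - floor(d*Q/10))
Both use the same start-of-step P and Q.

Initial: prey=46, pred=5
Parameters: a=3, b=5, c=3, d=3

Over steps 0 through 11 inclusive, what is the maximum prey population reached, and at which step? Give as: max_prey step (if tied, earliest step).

Step 1: prey: 46+13-11=48; pred: 5+6-1=10
Step 2: prey: 48+14-24=38; pred: 10+14-3=21
Step 3: prey: 38+11-39=10; pred: 21+23-6=38
Step 4: prey: 10+3-19=0; pred: 38+11-11=38
Step 5: prey: 0+0-0=0; pred: 38+0-11=27
Step 6: prey: 0+0-0=0; pred: 27+0-8=19
Step 7: prey: 0+0-0=0; pred: 19+0-5=14
Step 8: prey: 0+0-0=0; pred: 14+0-4=10
Step 9: prey: 0+0-0=0; pred: 10+0-3=7
Step 10: prey: 0+0-0=0; pred: 7+0-2=5
Step 11: prey: 0+0-0=0; pred: 5+0-1=4
Max prey = 48 at step 1

Answer: 48 1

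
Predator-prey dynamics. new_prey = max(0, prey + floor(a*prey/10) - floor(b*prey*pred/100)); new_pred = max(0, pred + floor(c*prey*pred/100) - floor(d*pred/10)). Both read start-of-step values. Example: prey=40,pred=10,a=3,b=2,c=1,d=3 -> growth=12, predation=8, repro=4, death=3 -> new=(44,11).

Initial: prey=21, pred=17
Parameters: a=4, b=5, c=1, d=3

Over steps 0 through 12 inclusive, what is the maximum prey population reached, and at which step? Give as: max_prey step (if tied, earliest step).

Step 1: prey: 21+8-17=12; pred: 17+3-5=15
Step 2: prey: 12+4-9=7; pred: 15+1-4=12
Step 3: prey: 7+2-4=5; pred: 12+0-3=9
Step 4: prey: 5+2-2=5; pred: 9+0-2=7
Step 5: prey: 5+2-1=6; pred: 7+0-2=5
Step 6: prey: 6+2-1=7; pred: 5+0-1=4
Step 7: prey: 7+2-1=8; pred: 4+0-1=3
Step 8: prey: 8+3-1=10; pred: 3+0-0=3
Step 9: prey: 10+4-1=13; pred: 3+0-0=3
Step 10: prey: 13+5-1=17; pred: 3+0-0=3
Step 11: prey: 17+6-2=21; pred: 3+0-0=3
Step 12: prey: 21+8-3=26; pred: 3+0-0=3
Max prey = 26 at step 12

Answer: 26 12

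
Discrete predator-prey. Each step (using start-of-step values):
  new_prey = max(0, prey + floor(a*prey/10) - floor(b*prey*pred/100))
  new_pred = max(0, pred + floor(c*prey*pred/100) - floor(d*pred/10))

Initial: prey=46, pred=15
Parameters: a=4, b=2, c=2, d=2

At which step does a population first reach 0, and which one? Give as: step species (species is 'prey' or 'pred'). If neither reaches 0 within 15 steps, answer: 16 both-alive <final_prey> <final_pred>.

Answer: 4 prey

Derivation:
Step 1: prey: 46+18-13=51; pred: 15+13-3=25
Step 2: prey: 51+20-25=46; pred: 25+25-5=45
Step 3: prey: 46+18-41=23; pred: 45+41-9=77
Step 4: prey: 23+9-35=0; pred: 77+35-15=97
First extinction: prey at step 4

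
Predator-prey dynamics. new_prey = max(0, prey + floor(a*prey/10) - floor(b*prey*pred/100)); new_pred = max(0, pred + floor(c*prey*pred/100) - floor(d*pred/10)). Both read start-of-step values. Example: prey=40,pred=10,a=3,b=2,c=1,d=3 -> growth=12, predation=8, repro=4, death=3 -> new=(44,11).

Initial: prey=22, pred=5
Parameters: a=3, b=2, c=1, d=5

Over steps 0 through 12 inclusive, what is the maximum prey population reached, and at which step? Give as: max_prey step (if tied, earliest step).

Step 1: prey: 22+6-2=26; pred: 5+1-2=4
Step 2: prey: 26+7-2=31; pred: 4+1-2=3
Step 3: prey: 31+9-1=39; pred: 3+0-1=2
Step 4: prey: 39+11-1=49; pred: 2+0-1=1
Step 5: prey: 49+14-0=63; pred: 1+0-0=1
Step 6: prey: 63+18-1=80; pred: 1+0-0=1
Step 7: prey: 80+24-1=103; pred: 1+0-0=1
Step 8: prey: 103+30-2=131; pred: 1+1-0=2
Step 9: prey: 131+39-5=165; pred: 2+2-1=3
Step 10: prey: 165+49-9=205; pred: 3+4-1=6
Step 11: prey: 205+61-24=242; pred: 6+12-3=15
Step 12: prey: 242+72-72=242; pred: 15+36-7=44
Max prey = 242 at step 11

Answer: 242 11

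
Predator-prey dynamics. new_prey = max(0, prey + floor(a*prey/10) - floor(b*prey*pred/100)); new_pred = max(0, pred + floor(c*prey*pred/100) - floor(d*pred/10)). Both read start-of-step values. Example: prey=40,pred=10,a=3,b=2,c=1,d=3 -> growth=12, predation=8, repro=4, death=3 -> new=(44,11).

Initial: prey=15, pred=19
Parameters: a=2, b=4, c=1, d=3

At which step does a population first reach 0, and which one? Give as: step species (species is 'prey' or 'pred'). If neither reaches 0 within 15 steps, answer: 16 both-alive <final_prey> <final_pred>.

Answer: 16 both-alive 2 3

Derivation:
Step 1: prey: 15+3-11=7; pred: 19+2-5=16
Step 2: prey: 7+1-4=4; pred: 16+1-4=13
Step 3: prey: 4+0-2=2; pred: 13+0-3=10
Step 4: prey: 2+0-0=2; pred: 10+0-3=7
Step 5: prey: 2+0-0=2; pred: 7+0-2=5
Step 6: prey: 2+0-0=2; pred: 5+0-1=4
Step 7: prey: 2+0-0=2; pred: 4+0-1=3
Step 8: prey: 2+0-0=2; pred: 3+0-0=3
Steps 9-15: state stable at prey=2, pred=3 (no change)
No extinction within 15 steps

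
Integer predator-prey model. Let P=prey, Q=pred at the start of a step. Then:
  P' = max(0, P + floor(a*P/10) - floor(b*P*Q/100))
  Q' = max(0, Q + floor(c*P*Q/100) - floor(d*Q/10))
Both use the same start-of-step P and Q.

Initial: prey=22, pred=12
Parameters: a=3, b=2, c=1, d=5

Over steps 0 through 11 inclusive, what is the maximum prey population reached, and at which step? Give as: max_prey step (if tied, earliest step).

Answer: 150 11

Derivation:
Step 1: prey: 22+6-5=23; pred: 12+2-6=8
Step 2: prey: 23+6-3=26; pred: 8+1-4=5
Step 3: prey: 26+7-2=31; pred: 5+1-2=4
Step 4: prey: 31+9-2=38; pred: 4+1-2=3
Step 5: prey: 38+11-2=47; pred: 3+1-1=3
Step 6: prey: 47+14-2=59; pred: 3+1-1=3
Step 7: prey: 59+17-3=73; pred: 3+1-1=3
Step 8: prey: 73+21-4=90; pred: 3+2-1=4
Step 9: prey: 90+27-7=110; pred: 4+3-2=5
Step 10: prey: 110+33-11=132; pred: 5+5-2=8
Step 11: prey: 132+39-21=150; pred: 8+10-4=14
Max prey = 150 at step 11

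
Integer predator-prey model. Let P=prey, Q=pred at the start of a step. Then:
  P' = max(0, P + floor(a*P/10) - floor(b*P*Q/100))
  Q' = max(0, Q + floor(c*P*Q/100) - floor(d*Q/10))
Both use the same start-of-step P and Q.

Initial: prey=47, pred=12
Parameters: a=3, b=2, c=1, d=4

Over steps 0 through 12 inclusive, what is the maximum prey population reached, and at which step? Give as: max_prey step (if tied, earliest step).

Step 1: prey: 47+14-11=50; pred: 12+5-4=13
Step 2: prey: 50+15-13=52; pred: 13+6-5=14
Step 3: prey: 52+15-14=53; pred: 14+7-5=16
Step 4: prey: 53+15-16=52; pred: 16+8-6=18
Step 5: prey: 52+15-18=49; pred: 18+9-7=20
Step 6: prey: 49+14-19=44; pred: 20+9-8=21
Step 7: prey: 44+13-18=39; pred: 21+9-8=22
Step 8: prey: 39+11-17=33; pred: 22+8-8=22
Step 9: prey: 33+9-14=28; pred: 22+7-8=21
Step 10: prey: 28+8-11=25; pred: 21+5-8=18
Step 11: prey: 25+7-9=23; pred: 18+4-7=15
Step 12: prey: 23+6-6=23; pred: 15+3-6=12
Max prey = 53 at step 3

Answer: 53 3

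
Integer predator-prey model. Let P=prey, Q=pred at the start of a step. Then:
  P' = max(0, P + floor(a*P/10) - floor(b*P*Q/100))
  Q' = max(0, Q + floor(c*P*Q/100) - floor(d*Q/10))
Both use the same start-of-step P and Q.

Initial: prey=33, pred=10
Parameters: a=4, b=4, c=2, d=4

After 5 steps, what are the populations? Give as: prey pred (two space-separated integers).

Answer: 10 18

Derivation:
Step 1: prey: 33+13-13=33; pred: 10+6-4=12
Step 2: prey: 33+13-15=31; pred: 12+7-4=15
Step 3: prey: 31+12-18=25; pred: 15+9-6=18
Step 4: prey: 25+10-18=17; pred: 18+9-7=20
Step 5: prey: 17+6-13=10; pred: 20+6-8=18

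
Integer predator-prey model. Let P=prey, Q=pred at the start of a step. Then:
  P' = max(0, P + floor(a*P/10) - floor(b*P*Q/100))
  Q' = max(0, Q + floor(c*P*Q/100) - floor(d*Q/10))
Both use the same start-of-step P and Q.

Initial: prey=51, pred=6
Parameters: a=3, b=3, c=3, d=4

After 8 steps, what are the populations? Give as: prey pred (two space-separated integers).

Step 1: prey: 51+15-9=57; pred: 6+9-2=13
Step 2: prey: 57+17-22=52; pred: 13+22-5=30
Step 3: prey: 52+15-46=21; pred: 30+46-12=64
Step 4: prey: 21+6-40=0; pred: 64+40-25=79
Step 5: prey: 0+0-0=0; pred: 79+0-31=48
Step 6: prey: 0+0-0=0; pred: 48+0-19=29
Step 7: prey: 0+0-0=0; pred: 29+0-11=18
Step 8: prey: 0+0-0=0; pred: 18+0-7=11

Answer: 0 11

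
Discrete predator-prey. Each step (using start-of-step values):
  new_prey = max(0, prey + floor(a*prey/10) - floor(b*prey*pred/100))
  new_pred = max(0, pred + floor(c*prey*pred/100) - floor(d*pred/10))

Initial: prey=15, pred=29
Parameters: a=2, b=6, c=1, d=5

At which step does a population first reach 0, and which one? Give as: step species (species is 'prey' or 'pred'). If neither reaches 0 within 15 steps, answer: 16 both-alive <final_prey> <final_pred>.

Answer: 1 prey

Derivation:
Step 1: prey: 15+3-26=0; pred: 29+4-14=19
First extinction: prey at step 1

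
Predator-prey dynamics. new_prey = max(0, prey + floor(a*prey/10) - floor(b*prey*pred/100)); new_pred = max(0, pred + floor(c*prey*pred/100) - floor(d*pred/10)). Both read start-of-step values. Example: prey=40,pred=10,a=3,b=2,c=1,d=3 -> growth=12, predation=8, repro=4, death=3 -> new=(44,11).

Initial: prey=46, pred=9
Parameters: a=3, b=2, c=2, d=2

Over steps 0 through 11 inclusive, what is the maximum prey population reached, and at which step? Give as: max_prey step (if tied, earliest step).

Answer: 51 1

Derivation:
Step 1: prey: 46+13-8=51; pred: 9+8-1=16
Step 2: prey: 51+15-16=50; pred: 16+16-3=29
Step 3: prey: 50+15-29=36; pred: 29+29-5=53
Step 4: prey: 36+10-38=8; pred: 53+38-10=81
Step 5: prey: 8+2-12=0; pred: 81+12-16=77
Step 6: prey: 0+0-0=0; pred: 77+0-15=62
Step 7: prey: 0+0-0=0; pred: 62+0-12=50
Step 8: prey: 0+0-0=0; pred: 50+0-10=40
Step 9: prey: 0+0-0=0; pred: 40+0-8=32
Step 10: prey: 0+0-0=0; pred: 32+0-6=26
Step 11: prey: 0+0-0=0; pred: 26+0-5=21
Max prey = 51 at step 1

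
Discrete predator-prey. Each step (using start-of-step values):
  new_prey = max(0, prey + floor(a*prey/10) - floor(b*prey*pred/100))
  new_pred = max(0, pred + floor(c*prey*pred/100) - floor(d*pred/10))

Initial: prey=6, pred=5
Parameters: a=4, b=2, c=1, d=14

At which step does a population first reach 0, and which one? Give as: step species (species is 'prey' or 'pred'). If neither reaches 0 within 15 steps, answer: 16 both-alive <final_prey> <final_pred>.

Step 1: prey: 6+2-0=8; pred: 5+0-7=0
First extinction: pred at step 1

Answer: 1 pred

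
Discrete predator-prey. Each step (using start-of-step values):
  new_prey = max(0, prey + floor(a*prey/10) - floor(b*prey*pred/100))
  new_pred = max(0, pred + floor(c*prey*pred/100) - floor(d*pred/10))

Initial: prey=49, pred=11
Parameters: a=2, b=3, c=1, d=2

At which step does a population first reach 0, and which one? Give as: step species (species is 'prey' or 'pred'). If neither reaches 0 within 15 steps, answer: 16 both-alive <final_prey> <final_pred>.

Step 1: prey: 49+9-16=42; pred: 11+5-2=14
Step 2: prey: 42+8-17=33; pred: 14+5-2=17
Step 3: prey: 33+6-16=23; pred: 17+5-3=19
Step 4: prey: 23+4-13=14; pred: 19+4-3=20
Step 5: prey: 14+2-8=8; pred: 20+2-4=18
Step 6: prey: 8+1-4=5; pred: 18+1-3=16
Step 7: prey: 5+1-2=4; pred: 16+0-3=13
Step 8: prey: 4+0-1=3; pred: 13+0-2=11
Step 9: prey: 3+0-0=3; pred: 11+0-2=9
Step 10: prey: 3+0-0=3; pred: 9+0-1=8
Step 11: prey: 3+0-0=3; pred: 8+0-1=7
Step 12: prey: 3+0-0=3; pred: 7+0-1=6
Step 13: prey: 3+0-0=3; pred: 6+0-1=5
Step 14: prey: 3+0-0=3; pred: 5+0-1=4
Step 15: prey: 3+0-0=3; pred: 4+0-0=4
No extinction within 15 steps

Answer: 16 both-alive 3 4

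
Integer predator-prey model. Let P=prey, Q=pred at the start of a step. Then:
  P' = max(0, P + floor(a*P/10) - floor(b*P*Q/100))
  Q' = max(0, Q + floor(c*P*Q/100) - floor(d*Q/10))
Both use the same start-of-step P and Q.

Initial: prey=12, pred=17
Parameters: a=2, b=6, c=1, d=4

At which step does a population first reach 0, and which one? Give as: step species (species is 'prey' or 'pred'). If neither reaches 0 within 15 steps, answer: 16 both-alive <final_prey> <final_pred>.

Answer: 16 both-alive 1 2

Derivation:
Step 1: prey: 12+2-12=2; pred: 17+2-6=13
Step 2: prey: 2+0-1=1; pred: 13+0-5=8
Step 3: prey: 1+0-0=1; pred: 8+0-3=5
Step 4: prey: 1+0-0=1; pred: 5+0-2=3
Step 5: prey: 1+0-0=1; pred: 3+0-1=2
Step 6: prey: 1+0-0=1; pred: 2+0-0=2
Steps 7-15: state stable at prey=1, pred=2 (no change)
No extinction within 15 steps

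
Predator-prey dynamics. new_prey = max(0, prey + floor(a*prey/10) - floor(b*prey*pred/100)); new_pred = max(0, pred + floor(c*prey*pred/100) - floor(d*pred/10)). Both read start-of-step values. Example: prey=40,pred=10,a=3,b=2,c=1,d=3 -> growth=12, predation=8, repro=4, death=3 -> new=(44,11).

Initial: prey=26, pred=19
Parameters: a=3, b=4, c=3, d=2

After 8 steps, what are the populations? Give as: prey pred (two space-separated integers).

Answer: 0 11

Derivation:
Step 1: prey: 26+7-19=14; pred: 19+14-3=30
Step 2: prey: 14+4-16=2; pred: 30+12-6=36
Step 3: prey: 2+0-2=0; pred: 36+2-7=31
Step 4: prey: 0+0-0=0; pred: 31+0-6=25
Step 5: prey: 0+0-0=0; pred: 25+0-5=20
Step 6: prey: 0+0-0=0; pred: 20+0-4=16
Step 7: prey: 0+0-0=0; pred: 16+0-3=13
Step 8: prey: 0+0-0=0; pred: 13+0-2=11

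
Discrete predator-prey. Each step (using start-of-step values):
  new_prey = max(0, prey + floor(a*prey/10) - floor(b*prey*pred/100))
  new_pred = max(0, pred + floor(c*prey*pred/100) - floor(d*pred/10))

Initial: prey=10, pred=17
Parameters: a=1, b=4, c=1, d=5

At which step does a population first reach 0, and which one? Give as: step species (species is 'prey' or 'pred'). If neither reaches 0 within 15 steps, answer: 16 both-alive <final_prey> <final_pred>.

Answer: 16 both-alive 3 1

Derivation:
Step 1: prey: 10+1-6=5; pred: 17+1-8=10
Step 2: prey: 5+0-2=3; pred: 10+0-5=5
Step 3: prey: 3+0-0=3; pred: 5+0-2=3
Step 4: prey: 3+0-0=3; pred: 3+0-1=2
Step 5: prey: 3+0-0=3; pred: 2+0-1=1
Step 6: prey: 3+0-0=3; pred: 1+0-0=1
Steps 7-15: state stable at prey=3, pred=1 (no change)
No extinction within 15 steps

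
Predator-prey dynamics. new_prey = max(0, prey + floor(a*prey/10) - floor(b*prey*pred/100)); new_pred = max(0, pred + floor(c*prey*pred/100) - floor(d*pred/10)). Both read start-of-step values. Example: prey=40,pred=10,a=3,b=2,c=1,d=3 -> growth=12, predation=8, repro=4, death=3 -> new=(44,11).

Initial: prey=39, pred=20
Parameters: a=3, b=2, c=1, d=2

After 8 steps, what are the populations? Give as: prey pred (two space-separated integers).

Step 1: prey: 39+11-15=35; pred: 20+7-4=23
Step 2: prey: 35+10-16=29; pred: 23+8-4=27
Step 3: prey: 29+8-15=22; pred: 27+7-5=29
Step 4: prey: 22+6-12=16; pred: 29+6-5=30
Step 5: prey: 16+4-9=11; pred: 30+4-6=28
Step 6: prey: 11+3-6=8; pred: 28+3-5=26
Step 7: prey: 8+2-4=6; pred: 26+2-5=23
Step 8: prey: 6+1-2=5; pred: 23+1-4=20

Answer: 5 20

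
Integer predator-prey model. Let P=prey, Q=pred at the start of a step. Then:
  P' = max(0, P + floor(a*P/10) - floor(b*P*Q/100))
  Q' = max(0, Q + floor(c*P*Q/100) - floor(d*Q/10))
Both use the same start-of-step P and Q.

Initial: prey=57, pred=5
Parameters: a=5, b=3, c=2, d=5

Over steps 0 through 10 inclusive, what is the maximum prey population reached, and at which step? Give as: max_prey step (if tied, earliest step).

Answer: 99 3

Derivation:
Step 1: prey: 57+28-8=77; pred: 5+5-2=8
Step 2: prey: 77+38-18=97; pred: 8+12-4=16
Step 3: prey: 97+48-46=99; pred: 16+31-8=39
Step 4: prey: 99+49-115=33; pred: 39+77-19=97
Step 5: prey: 33+16-96=0; pred: 97+64-48=113
Step 6: prey: 0+0-0=0; pred: 113+0-56=57
Step 7: prey: 0+0-0=0; pred: 57+0-28=29
Step 8: prey: 0+0-0=0; pred: 29+0-14=15
Step 9: prey: 0+0-0=0; pred: 15+0-7=8
Step 10: prey: 0+0-0=0; pred: 8+0-4=4
Max prey = 99 at step 3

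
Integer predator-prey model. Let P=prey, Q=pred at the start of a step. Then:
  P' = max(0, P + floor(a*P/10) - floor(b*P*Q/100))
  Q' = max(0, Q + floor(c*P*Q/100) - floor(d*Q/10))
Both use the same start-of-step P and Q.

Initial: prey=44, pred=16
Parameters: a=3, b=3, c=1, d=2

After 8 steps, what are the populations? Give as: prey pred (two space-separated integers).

Step 1: prey: 44+13-21=36; pred: 16+7-3=20
Step 2: prey: 36+10-21=25; pred: 20+7-4=23
Step 3: prey: 25+7-17=15; pred: 23+5-4=24
Step 4: prey: 15+4-10=9; pred: 24+3-4=23
Step 5: prey: 9+2-6=5; pred: 23+2-4=21
Step 6: prey: 5+1-3=3; pred: 21+1-4=18
Step 7: prey: 3+0-1=2; pred: 18+0-3=15
Step 8: prey: 2+0-0=2; pred: 15+0-3=12

Answer: 2 12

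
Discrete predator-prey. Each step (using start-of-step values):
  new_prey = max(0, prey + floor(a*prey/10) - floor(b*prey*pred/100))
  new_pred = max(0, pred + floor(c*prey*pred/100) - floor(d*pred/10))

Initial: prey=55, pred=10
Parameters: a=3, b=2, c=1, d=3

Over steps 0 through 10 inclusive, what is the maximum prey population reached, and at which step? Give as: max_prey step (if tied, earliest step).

Step 1: prey: 55+16-11=60; pred: 10+5-3=12
Step 2: prey: 60+18-14=64; pred: 12+7-3=16
Step 3: prey: 64+19-20=63; pred: 16+10-4=22
Step 4: prey: 63+18-27=54; pred: 22+13-6=29
Step 5: prey: 54+16-31=39; pred: 29+15-8=36
Step 6: prey: 39+11-28=22; pred: 36+14-10=40
Step 7: prey: 22+6-17=11; pred: 40+8-12=36
Step 8: prey: 11+3-7=7; pred: 36+3-10=29
Step 9: prey: 7+2-4=5; pred: 29+2-8=23
Step 10: prey: 5+1-2=4; pred: 23+1-6=18
Max prey = 64 at step 2

Answer: 64 2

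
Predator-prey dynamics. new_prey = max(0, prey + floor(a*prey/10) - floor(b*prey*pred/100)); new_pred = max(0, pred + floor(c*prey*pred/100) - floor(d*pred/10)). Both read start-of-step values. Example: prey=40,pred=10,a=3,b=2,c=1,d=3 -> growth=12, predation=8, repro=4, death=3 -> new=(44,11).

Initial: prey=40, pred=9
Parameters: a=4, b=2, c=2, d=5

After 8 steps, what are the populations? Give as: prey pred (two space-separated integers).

Answer: 0 18

Derivation:
Step 1: prey: 40+16-7=49; pred: 9+7-4=12
Step 2: prey: 49+19-11=57; pred: 12+11-6=17
Step 3: prey: 57+22-19=60; pred: 17+19-8=28
Step 4: prey: 60+24-33=51; pred: 28+33-14=47
Step 5: prey: 51+20-47=24; pred: 47+47-23=71
Step 6: prey: 24+9-34=0; pred: 71+34-35=70
Step 7: prey: 0+0-0=0; pred: 70+0-35=35
Step 8: prey: 0+0-0=0; pred: 35+0-17=18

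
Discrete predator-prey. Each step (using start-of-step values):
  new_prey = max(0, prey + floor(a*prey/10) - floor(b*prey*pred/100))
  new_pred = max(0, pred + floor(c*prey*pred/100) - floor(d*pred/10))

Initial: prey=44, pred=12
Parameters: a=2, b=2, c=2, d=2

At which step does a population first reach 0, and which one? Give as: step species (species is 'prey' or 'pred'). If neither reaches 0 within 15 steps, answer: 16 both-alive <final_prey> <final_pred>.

Answer: 16 both-alive 1 7

Derivation:
Step 1: prey: 44+8-10=42; pred: 12+10-2=20
Step 2: prey: 42+8-16=34; pred: 20+16-4=32
Step 3: prey: 34+6-21=19; pred: 32+21-6=47
Step 4: prey: 19+3-17=5; pred: 47+17-9=55
Step 5: prey: 5+1-5=1; pred: 55+5-11=49
Step 6: prey: 1+0-0=1; pred: 49+0-9=40
Step 7: prey: 1+0-0=1; pred: 40+0-8=32
Step 8: prey: 1+0-0=1; pred: 32+0-6=26
Step 9: prey: 1+0-0=1; pred: 26+0-5=21
Step 10: prey: 1+0-0=1; pred: 21+0-4=17
Step 11: prey: 1+0-0=1; pred: 17+0-3=14
Step 12: prey: 1+0-0=1; pred: 14+0-2=12
Step 13: prey: 1+0-0=1; pred: 12+0-2=10
Step 14: prey: 1+0-0=1; pred: 10+0-2=8
Step 15: prey: 1+0-0=1; pred: 8+0-1=7
No extinction within 15 steps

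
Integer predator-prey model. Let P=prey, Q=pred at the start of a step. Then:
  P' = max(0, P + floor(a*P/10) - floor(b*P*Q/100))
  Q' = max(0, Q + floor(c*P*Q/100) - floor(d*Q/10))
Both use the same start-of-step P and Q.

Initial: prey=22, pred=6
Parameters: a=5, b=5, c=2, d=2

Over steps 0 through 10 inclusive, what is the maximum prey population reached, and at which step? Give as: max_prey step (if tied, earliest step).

Step 1: prey: 22+11-6=27; pred: 6+2-1=7
Step 2: prey: 27+13-9=31; pred: 7+3-1=9
Step 3: prey: 31+15-13=33; pred: 9+5-1=13
Step 4: prey: 33+16-21=28; pred: 13+8-2=19
Step 5: prey: 28+14-26=16; pred: 19+10-3=26
Step 6: prey: 16+8-20=4; pred: 26+8-5=29
Step 7: prey: 4+2-5=1; pred: 29+2-5=26
Step 8: prey: 1+0-1=0; pred: 26+0-5=21
Step 9: prey: 0+0-0=0; pred: 21+0-4=17
Step 10: prey: 0+0-0=0; pred: 17+0-3=14
Max prey = 33 at step 3

Answer: 33 3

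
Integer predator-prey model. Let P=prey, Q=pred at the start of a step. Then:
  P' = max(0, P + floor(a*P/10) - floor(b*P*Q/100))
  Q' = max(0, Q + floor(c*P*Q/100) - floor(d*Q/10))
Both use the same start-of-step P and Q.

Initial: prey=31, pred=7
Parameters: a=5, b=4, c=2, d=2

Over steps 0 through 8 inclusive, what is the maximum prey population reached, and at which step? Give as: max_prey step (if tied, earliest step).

Step 1: prey: 31+15-8=38; pred: 7+4-1=10
Step 2: prey: 38+19-15=42; pred: 10+7-2=15
Step 3: prey: 42+21-25=38; pred: 15+12-3=24
Step 4: prey: 38+19-36=21; pred: 24+18-4=38
Step 5: prey: 21+10-31=0; pred: 38+15-7=46
Step 6: prey: 0+0-0=0; pred: 46+0-9=37
Step 7: prey: 0+0-0=0; pred: 37+0-7=30
Step 8: prey: 0+0-0=0; pred: 30+0-6=24
Max prey = 42 at step 2

Answer: 42 2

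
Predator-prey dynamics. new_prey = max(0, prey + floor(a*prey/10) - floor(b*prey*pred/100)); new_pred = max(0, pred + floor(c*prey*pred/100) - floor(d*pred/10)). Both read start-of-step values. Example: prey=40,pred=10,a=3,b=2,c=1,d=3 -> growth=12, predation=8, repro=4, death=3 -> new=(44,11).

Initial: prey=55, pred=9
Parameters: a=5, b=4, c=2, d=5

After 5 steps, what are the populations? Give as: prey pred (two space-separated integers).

Answer: 0 23

Derivation:
Step 1: prey: 55+27-19=63; pred: 9+9-4=14
Step 2: prey: 63+31-35=59; pred: 14+17-7=24
Step 3: prey: 59+29-56=32; pred: 24+28-12=40
Step 4: prey: 32+16-51=0; pred: 40+25-20=45
Step 5: prey: 0+0-0=0; pred: 45+0-22=23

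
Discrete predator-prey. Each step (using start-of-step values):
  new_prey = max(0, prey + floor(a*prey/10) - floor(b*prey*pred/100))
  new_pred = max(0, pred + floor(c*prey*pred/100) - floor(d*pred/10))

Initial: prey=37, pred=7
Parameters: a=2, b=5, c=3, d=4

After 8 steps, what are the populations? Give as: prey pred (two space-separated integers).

Answer: 0 3

Derivation:
Step 1: prey: 37+7-12=32; pred: 7+7-2=12
Step 2: prey: 32+6-19=19; pred: 12+11-4=19
Step 3: prey: 19+3-18=4; pred: 19+10-7=22
Step 4: prey: 4+0-4=0; pred: 22+2-8=16
Step 5: prey: 0+0-0=0; pred: 16+0-6=10
Step 6: prey: 0+0-0=0; pred: 10+0-4=6
Step 7: prey: 0+0-0=0; pred: 6+0-2=4
Step 8: prey: 0+0-0=0; pred: 4+0-1=3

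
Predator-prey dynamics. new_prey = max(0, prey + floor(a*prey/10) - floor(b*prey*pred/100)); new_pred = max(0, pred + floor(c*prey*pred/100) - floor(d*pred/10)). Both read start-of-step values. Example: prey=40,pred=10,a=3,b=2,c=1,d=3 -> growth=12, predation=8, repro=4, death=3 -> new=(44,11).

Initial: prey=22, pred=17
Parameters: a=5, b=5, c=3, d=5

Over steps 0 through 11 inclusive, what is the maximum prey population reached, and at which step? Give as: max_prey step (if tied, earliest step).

Step 1: prey: 22+11-18=15; pred: 17+11-8=20
Step 2: prey: 15+7-15=7; pred: 20+9-10=19
Step 3: prey: 7+3-6=4; pred: 19+3-9=13
Step 4: prey: 4+2-2=4; pred: 13+1-6=8
Step 5: prey: 4+2-1=5; pred: 8+0-4=4
Step 6: prey: 5+2-1=6; pred: 4+0-2=2
Step 7: prey: 6+3-0=9; pred: 2+0-1=1
Step 8: prey: 9+4-0=13; pred: 1+0-0=1
Step 9: prey: 13+6-0=19; pred: 1+0-0=1
Step 10: prey: 19+9-0=28; pred: 1+0-0=1
Step 11: prey: 28+14-1=41; pred: 1+0-0=1
Max prey = 41 at step 11

Answer: 41 11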